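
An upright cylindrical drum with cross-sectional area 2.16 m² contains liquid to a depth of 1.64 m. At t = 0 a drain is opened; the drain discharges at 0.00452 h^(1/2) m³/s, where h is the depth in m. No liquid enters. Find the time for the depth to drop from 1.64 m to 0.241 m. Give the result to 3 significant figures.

With no inflow, A dh/dt = −0.00452 √h.
Separate and integrate: 2(√h − √h₀) = −(0.00452/A) t.
t = 2A(√h₀ − √h)/0.00452 = 2·2.16·(√1.64 − √0.241)/0.00452
  = 4.3200 × (1.2806 − 0.49092) / 0.00452 = 754.76 s.

755 s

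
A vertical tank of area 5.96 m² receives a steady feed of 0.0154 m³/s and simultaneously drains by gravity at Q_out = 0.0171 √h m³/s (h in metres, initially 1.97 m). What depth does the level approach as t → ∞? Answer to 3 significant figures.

0.811 m

A dh/dt = Q_in − 0.0171 √h. Steady state requires inflow = outflow:
Q_in = 0.0171 √h_ss ⇒ √h_ss = 0.0154/0.0171 = 0.90058.
h_ss = 0.90058² = 0.81105 m. (Since h₀ = 1.97 m > h_ss, the level will fall toward this value.)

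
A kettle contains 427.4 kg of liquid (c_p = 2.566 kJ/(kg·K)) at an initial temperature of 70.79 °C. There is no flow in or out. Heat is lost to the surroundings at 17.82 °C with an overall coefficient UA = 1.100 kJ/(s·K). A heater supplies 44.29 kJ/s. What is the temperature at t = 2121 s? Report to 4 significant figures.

59.60 °C

Unsteady energy balance on the tank contents: M c_p dT/dt = −UA(T − T_amb) + Q̇.
dT/dt = (T_ss − T)/τ with T_ss = T_amb + Q̇/UA = 17.82 + 44.29/1.100 = 58.0836 °C, τ = M c_p/UA = 427.4·2.566/1.100 = 997.008 s.
Solution: T(t) = T_ss + (T₀ − T_ss) e^(−t/τ).
T(2121) = 58.0836 + (12.7064)·0.119151 = 59.5976 °C.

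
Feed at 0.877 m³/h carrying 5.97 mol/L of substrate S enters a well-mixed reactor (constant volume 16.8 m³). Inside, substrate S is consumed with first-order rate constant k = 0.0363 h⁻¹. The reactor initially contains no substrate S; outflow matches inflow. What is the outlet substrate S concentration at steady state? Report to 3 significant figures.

3.52 mol/L

Species balance: V dC/dt = Q C_in − Q C − k V C.
At steady state: 0 = Q C_in − (Q + kV) C_ss, so C_ss = Q C_in/(Q + kV).
C_ss = 0.877·5.97/(0.877 + 0.0363·16.8) = 5.2357/1.4868 = 3.5214 mol/L.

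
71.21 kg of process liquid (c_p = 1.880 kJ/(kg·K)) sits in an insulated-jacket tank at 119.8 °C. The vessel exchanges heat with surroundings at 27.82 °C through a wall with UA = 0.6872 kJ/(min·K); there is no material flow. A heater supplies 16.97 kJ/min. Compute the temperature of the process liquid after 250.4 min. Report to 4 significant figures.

M c_p dT/dt = −UA(T − T_amb) + Q̇.
dT/dt = (T_ss − T)/τ with T_ss = T_amb + Q̇/UA = 27.82 + 16.97/0.6872 = 52.5144 °C, τ = M c_p/UA = 71.21·1.880/0.6872 = 194.812 min.
T approaches T_ss exponentially: T(t) = T_ss + (T₀ − T_ss) e^(−t/τ).
T(250.4) = 52.5144 + (67.2856)·0.276556 = 71.1226 °C.

71.12 °C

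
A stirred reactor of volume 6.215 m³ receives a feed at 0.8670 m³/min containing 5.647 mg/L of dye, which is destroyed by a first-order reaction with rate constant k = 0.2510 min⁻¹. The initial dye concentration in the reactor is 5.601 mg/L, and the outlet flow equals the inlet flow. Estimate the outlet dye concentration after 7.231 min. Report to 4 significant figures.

2.230 mg/L

Species balance: V dC/dt = Q C_in − Q C − k V C.
dC/dt = (Q/V) C_in − (Q/V + k) C; effective rate a = Q/V + k = 0.139501 + 0.2510 = 0.390501 min⁻¹.
C_ss = Q C_in/(Q + kV) = 2.01731 mg/L; C(t) = C_ss + (C₀ − C_ss) e^(−a t).
C(7.231) = 2.01731 + (3.58369)·e^(−0.390501·7.231) = 2.01731 + (3.58369)·0.0593850 = 2.23013 mg/L.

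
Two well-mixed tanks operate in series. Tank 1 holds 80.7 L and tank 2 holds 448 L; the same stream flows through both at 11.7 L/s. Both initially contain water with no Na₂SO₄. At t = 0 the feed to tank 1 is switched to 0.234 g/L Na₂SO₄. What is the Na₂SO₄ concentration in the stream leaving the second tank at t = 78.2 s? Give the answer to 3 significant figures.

0.197 g/L

Species balance on tank i: dCᵢ/dt = (Cᵢ₋₁ − Cᵢ)/τᵢ with τᵢ = Vᵢ/Q.
τ₁ = 80.7/11.7 = 6.8974 s; τ₂ = 448/11.7 = 38.291 s.
Tank 1: C₁ = C_in(1 − e^(−t/τ₁)). Tank 2 (τ₁ ≠ τ₂): C₂ = C_in[1 − (τ₁ e^(−t/τ₁) − τ₂ e^(−t/τ₂))/(τ₁ − τ₂)].
At t = 78.2: e^(−t/τ₁) = 1.1917e-05, e^(−t/τ₂) = 0.12973.
C₂ = 0.234·[1 − (6.8974·1.1917e-05 − 38.291·0.12973)/(-31.393)] = 0.234·0.84177 = 0.19697 g/L.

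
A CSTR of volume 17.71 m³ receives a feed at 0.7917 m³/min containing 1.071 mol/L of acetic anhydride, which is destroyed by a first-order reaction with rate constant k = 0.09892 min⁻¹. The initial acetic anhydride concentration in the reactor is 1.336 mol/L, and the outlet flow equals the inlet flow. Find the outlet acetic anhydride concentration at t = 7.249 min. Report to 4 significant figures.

Species balance: V dC/dt = Q C_in − Q C − k V C.
This is linear with rate a = Q/V + k = 0.143624 min⁻¹.
C_ss = Q C_in/(Q + kV) = 0.333354 mol/L; C(t) = C_ss + (C₀ − C_ss) e^(−a t).
C(7.249) = 0.333354 + (1.00265)·e^(−0.143624·7.249) = 0.333354 + (1.00265)·0.353057 = 0.687345 mol/L.

0.6873 mol/L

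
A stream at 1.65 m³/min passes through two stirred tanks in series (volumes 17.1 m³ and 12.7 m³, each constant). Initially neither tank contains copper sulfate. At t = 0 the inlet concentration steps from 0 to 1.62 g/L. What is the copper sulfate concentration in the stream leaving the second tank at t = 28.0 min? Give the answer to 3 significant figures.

1.32 g/L

Each tank obeys Vᵢ dCᵢ/dt = Q(Cᵢ₋₁ − Cᵢ), so τᵢ = Vᵢ/Q.
τ₁ = 17.1/1.65 = 10.364 min; τ₂ = 12.7/1.65 = 7.6970 min.
Solving the cascade with C₁(0)=C₂(0)=0 gives C₂(t) = C_in[1 − (τ₁ e^(−t/τ₁) − τ₂ e^(−t/τ₂))/(τ₁ − τ₂)].
At t = 28.0: e^(−t/τ₁) = 0.067088, e^(−t/τ₂) = 0.026310.
C₂ = 1.62·[1 − (10.364·0.067088 − 7.6970·0.026310)/(2.6667)] = 1.62·0.81521 = 1.3206 g/L.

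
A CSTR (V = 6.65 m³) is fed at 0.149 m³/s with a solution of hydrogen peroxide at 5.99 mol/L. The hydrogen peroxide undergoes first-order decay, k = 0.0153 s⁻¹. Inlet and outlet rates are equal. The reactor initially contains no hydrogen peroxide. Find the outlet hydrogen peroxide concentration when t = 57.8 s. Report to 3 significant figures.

Accumulation = in − out − consumed: V dC/dt = Q C_in − Q C − k V C.
dC/dt = (Q/V) C_in − (Q/V + k) C; effective rate a = Q/V + k = 0.022406 + 0.0153 = 0.037706 s⁻¹.
C_ss = Q C_in/(Q + kV) = 3.5594 mol/L; C(t) = C_ss + (C₀ − C_ss) e^(−a t).
C(57.8) = 3.5594 + (-3.5594)·e^(−0.037706·57.8) = 3.5594 + (-3.5594)·0.11311 = 3.1568 mol/L.

3.16 mol/L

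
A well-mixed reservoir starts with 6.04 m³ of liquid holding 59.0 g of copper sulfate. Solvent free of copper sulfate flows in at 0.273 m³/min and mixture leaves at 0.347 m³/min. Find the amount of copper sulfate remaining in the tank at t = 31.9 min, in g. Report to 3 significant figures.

Total volume: dV/dt = Q_in − Q_out = -0.074000 m³/min, so V(t) = 6.04 − 0.074000 t and V(31.9) = 3.6794 m³.
Solute balance: dm/dt = 0 − Q_out C = −Q_out m/V(t).
dm/m = −Q_out dt/(V₀ − 0.074000 t); integrating gives ln(m/m₀) = −(Q_out/(Q_in−Q_out)) ln(V/V₀).
m = m₀ (V₀/V)^(Q_out/(Q_in−Q_out)) = 59.0 × (6.04/3.6794)^(-4.6892) = 5.7737 g.

5.77 g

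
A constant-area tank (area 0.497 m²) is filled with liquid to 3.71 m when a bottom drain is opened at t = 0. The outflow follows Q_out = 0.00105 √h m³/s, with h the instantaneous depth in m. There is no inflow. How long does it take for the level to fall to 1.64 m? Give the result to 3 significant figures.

611 s

A dh/dt = −Q_out = −0.00105 √h.
This is separable: 2 d(√h)/dt = −0.00105/A, so √h = √h₀ − (0.00105/(2A)) t.
t = 2A(√h₀ − √h)/0.00105 = 2·0.497·(√3.71 − √1.64)/0.00105
  = 0.99400 × (1.9261 − 1.2806) / 0.00105 = 611.08 s.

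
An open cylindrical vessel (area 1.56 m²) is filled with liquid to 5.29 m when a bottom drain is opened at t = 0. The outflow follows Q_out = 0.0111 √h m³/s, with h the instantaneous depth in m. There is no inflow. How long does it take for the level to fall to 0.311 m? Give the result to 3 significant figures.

Unsteady balance on liquid volume: A dh/dt = −0.0111 √h.
∫ h^(−1/2) dh = −(0.0111/A) ∫ dt, giving 2√h = 2√h₀ − (0.0111/A) t.
t = 2A(√h₀ − √h)/0.0111 = 2·1.56·(√5.29 − √0.311)/0.0111
  = 3.1200 × (2.3000 − 0.55767) / 0.0111 = 489.73 s.

490 s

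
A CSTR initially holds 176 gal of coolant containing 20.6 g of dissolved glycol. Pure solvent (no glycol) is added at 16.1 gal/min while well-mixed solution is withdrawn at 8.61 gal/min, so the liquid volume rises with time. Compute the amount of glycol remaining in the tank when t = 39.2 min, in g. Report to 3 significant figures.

Let m(t) be the amount of glycol. Volume: V(t) = V₀ + (Q_in − Q_out) t = 176 + 7.4900 t; V(39.2) = 469.61 gal.
Species balance (pure solvent in): dm/dt = −Q_out · m/V(t).
Separate: dm/m = −Q_out dt/V(t) ⇒ ln(m/m₀) = −(Q_out/(Q_in−Q_out)) ln(V/V₀).
m = m₀ (V₀/V)^(Q_out/(Q_in−Q_out)) = 20.6 × (176/469.61)^(1.1495) = 6.6667 g.

6.67 g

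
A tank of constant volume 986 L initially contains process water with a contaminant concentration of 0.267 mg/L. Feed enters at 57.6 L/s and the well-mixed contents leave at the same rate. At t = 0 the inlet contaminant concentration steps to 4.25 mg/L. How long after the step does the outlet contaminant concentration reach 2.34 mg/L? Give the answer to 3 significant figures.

Species balance: V dC/dt = Q(C_in − C) ⇒ τ = V/Q = 17.118 s.
C(t) = C_in + (C₀ − C_in) e^(−t/τ). Set C = 2.34 and solve for t:
e^(−t/τ) = (C − C_in)/(C₀ − C_in) = (2.34 − 4.25)/(0.267 − 4.25) = 0.47954
t = −τ ln(…) = 17.118 × 0.73493 = 12.581 s.

12.6 s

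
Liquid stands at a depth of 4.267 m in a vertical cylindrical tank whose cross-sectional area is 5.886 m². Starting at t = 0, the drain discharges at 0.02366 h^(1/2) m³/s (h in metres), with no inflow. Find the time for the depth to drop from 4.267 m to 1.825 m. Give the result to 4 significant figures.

355.6 s

With no inflow, A dh/dt = −0.02366 √h.
Separate and integrate: 2(√h − √h₀) = −(0.02366/A) t.
t = 2A(√h₀ − √h)/0.02366 = 2·5.886·(√4.267 − √1.825)/0.02366
  = 11.7720 × (2.06567 − 1.35093) / 0.02366 = 355.621 s.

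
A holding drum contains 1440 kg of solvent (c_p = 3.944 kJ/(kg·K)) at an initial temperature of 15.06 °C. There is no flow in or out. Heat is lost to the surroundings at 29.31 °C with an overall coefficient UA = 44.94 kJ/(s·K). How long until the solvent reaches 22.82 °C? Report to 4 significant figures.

99.39 s

Lumped-capacitance energy balance: M c_p dT/dt = UA(T_amb − T).
τ = M c_p/UA = 126.377 s; T_ss = T_amb = 29.3100 °C.
T(t) = T_ss + (T₀ − T_ss)e^(−t/τ); set T = 22.82:
t = −τ ln[(T − T_ss)/(T₀ − T_ss)] = −126.377 · ln(0.455439) = 99.3944 s.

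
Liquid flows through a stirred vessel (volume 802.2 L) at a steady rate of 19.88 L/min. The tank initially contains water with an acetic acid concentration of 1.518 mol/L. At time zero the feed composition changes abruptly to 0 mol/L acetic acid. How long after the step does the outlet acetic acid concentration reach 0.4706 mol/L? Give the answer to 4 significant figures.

Species balance: V dC/dt = Q(C_in − C) ⇒ τ = V/Q = 40.3521 min.
C(t) = C_in + (C₀ − C_in) e^(−t/τ). Set C = 0.4706 and solve for t:
e^(−t/τ) = (C − C_in)/(C₀ − C_in) = (0.4706 − 0)/(1.518 − 0) = 0.310013
t = −τ ln(…) = 40.3521 × 1.17114 = 47.2580 min.

47.26 min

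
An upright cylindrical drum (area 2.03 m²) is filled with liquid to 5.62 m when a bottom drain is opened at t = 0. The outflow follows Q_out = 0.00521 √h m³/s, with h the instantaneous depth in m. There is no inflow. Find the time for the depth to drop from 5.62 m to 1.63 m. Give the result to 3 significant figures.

852 s

A dh/dt = −Q_out = −0.00521 √h.
∫ h^(−1/2) dh = −(0.00521/A) ∫ dt, giving 2√h = 2√h₀ − (0.00521/A) t.
t = 2A(√h₀ − √h)/0.00521 = 2·2.03·(√5.62 − √1.63)/0.00521
  = 4.0600 × (2.3707 − 1.2767) / 0.00521 = 852.47 s.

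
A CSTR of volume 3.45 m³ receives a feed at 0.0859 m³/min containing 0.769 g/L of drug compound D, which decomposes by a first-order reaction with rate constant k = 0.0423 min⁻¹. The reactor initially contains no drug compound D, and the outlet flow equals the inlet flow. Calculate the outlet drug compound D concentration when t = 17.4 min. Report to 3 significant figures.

0.196 g/L

Accumulation = in − out − consumed: V dC/dt = Q C_in − Q C − k V C.
dC/dt = (Q/V) C_in − (Q/V + k) C; effective rate a = Q/V + k = 0.024899 + 0.0423 = 0.067199 min⁻¹.
C_ss = Q C_in/(Q + kV) = 0.28493 g/L; C(t) = C_ss + (C₀ − C_ss) e^(−a t).
C(17.4) = 0.28493 + (-0.28493)·e^(−0.067199·17.4) = 0.28493 + (-0.28493)·0.31060 = 0.19643 g/L.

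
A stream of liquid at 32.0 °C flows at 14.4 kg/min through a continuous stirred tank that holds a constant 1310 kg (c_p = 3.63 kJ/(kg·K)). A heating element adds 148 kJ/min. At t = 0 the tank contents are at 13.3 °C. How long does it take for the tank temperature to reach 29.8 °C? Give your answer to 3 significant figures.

132 min

Heat balance on the well-mixed liquid: M c_p dT/dt = ṁ c_p (T_in − T) + 148.
τ = M/ṁ = 90.972 min; T_ss = T_in + Q̇/(ṁ c_p) = 34.831 °C.
T(t) = T_ss + (T₀ − T_ss) e^(−t/τ). Set T = 29.8:
e^(−t/τ) = (29.8 − 34.831)/(13.3 − 34.831) = 0.23368
t = −90.972 · ln(0.23368) = 132.26 min.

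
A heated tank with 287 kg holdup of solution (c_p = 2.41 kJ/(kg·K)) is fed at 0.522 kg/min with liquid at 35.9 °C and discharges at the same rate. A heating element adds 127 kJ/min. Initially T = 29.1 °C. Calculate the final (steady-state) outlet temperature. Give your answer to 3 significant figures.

M c_p dT/dt = ṁ c_p (T_in − T) + Q̇.
At steady state dT/dt = 0 ⇒ T_ss = T_in + Q̇/(ṁ c_p) = 35.9 + 127/(0.522·2.41) = 136.85 °C.

137 °C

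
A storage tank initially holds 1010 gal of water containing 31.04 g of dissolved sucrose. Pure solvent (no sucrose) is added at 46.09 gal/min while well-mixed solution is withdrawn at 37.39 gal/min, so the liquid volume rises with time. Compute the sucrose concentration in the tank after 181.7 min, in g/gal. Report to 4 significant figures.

0.0002091 g/gal

Let m(t) be the amount of sucrose. Volume: V(t) = V₀ + (Q_in − Q_out) t = 1010 + 8.70000 t; V(181.7) = 2590.79 gal.
Species balance (pure solvent in): dm/dt = −Q_out · m/V(t).
Separate: dm/m = −Q_out dt/V(t) ⇒ ln(m/m₀) = −(Q_out/(Q_in−Q_out)) ln(V/V₀).
m = m₀ (V₀/V)^(Q_out/(Q_in−Q_out)) = 31.04 × (1010/2590.79)^(4.29770) = 0.541609 g.
C = m/V = 0.541609/2590.79 = 0.000209052 g/gal.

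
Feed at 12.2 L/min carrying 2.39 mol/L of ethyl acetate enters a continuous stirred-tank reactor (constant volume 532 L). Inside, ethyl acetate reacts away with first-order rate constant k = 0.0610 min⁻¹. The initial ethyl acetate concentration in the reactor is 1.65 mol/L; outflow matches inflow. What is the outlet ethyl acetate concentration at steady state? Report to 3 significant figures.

Species balance: V dC/dt = Q C_in − Q C − k V C.
At steady state: 0 = Q C_in − (Q + kV) C_ss, so C_ss = Q C_in/(Q + kV).
C_ss = 12.2·2.39/(12.2 + 0.0610·532) = 29.158/44.652 = 0.65301 mol/L.

0.653 mol/L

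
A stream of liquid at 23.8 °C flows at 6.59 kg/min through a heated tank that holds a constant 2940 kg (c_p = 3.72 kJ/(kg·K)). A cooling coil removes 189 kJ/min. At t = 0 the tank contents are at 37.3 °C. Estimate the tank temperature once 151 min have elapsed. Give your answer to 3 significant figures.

Unsteady energy balance on the tank contents: M c_p dT/dt = ṁ c_p (T_in − T) − 189.
Rearrange: dT/dt = (T_ss − T)/τ with τ = M/ṁ = 446.13 min and T_ss = T_in − Q̇/(ṁ c_p) = 16.090 °C.
Integrating: T(t) = T_ss + (T₀ − T_ss) e^(−t/τ).
T(151) = 16.090 + (21.210)·e^(−151/446.13) = 16.090 + (21.210)·0.71286 = 31.210 °C.

31.2 °C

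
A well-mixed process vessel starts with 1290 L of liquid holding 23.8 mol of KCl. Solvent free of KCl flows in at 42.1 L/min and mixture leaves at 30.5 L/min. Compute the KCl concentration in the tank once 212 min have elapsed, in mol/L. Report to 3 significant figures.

Total volume: dV/dt = Q_in − Q_out = 11.600 L/min, so V(t) = 1290 + 11.600 t and V(212) = 3749.2 L.
Species balance (pure solvent in): dm/dt = −Q_out · m/V(t).
dm/m = −Q_out dt/(V₀ + 11.600 t); integrating gives ln(m/m₀) = −(Q_out/(Q_in−Q_out)) ln(V/V₀).
m = m₀ (V₀/V)^(Q_out/(Q_in−Q_out)) = 23.8 × (1290/3749.2)^(2.6293) = 1.4398 mol.
C = m/V = 1.4398/3749.2 = 0.00038402 mol/L.

0.000384 mol/L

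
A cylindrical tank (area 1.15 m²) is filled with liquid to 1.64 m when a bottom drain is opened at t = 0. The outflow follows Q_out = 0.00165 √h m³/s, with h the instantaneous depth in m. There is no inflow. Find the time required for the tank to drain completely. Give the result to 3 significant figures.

1790 s

Unsteady balance on liquid volume: A dh/dt = −0.00165 √h.
Separate and integrate: 2(√h − √h₀) = −(0.00165/A) t.
Set h = 0: 2√h₀ = (0.00165/A) t_empty ⇒ t_empty = 2A√h₀/0.00165.
t_empty = 2·1.15·√1.64/0.00165 = 2.3000·1.2806/0.00165 = 1785.1 s.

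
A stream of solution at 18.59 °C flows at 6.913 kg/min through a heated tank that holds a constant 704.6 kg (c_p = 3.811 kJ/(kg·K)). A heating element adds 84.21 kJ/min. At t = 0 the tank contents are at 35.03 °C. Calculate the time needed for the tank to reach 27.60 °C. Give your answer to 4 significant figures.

83.92 min

First-law balance (no shaft work): M c_p dT/dt = ṁ c_p (T_in − T) + 84.21.
τ = M/ṁ = 101.924 min; T_ss = T_in + Q̇/(ṁ c_p) = 21.7864 °C.
T(t) = T_ss + (T₀ − T_ss) e^(−t/τ). Set T = 27.60:
e^(−t/τ) = (27.60 − 21.7864)/(35.03 − 21.7864) = 0.438975
t = −101.924 · ln(0.438975) = 83.9152 min.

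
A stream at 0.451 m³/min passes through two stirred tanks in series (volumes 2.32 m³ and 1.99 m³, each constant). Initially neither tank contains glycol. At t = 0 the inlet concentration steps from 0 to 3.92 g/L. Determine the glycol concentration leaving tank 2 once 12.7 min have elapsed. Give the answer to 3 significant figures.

Each tank obeys Vᵢ dCᵢ/dt = Q(Cᵢ₋₁ − Cᵢ), so τᵢ = Vᵢ/Q.
τ₁ = 2.32/0.451 = 5.1441 min; τ₂ = 1.99/0.451 = 4.4124 min.
Tank 1: C₁ = C_in(1 − e^(−t/τ₁)). Tank 2 (τ₁ ≠ τ₂): C₂ = C_in[1 − (τ₁ e^(−t/τ₁) − τ₂ e^(−t/τ₂))/(τ₁ − τ₂)].
At t = 12.7: e^(−t/τ₁) = 0.084683, e^(−t/τ₂) = 0.056234.
C₂ = 3.92·[1 − (5.1441·0.084683 − 4.4124·0.056234)/(0.73171)] = 3.92·0.74376 = 2.9155 g/L.

2.92 g/L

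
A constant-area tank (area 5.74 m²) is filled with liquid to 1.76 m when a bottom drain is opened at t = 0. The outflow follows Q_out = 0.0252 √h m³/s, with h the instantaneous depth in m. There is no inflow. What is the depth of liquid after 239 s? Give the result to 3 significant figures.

0.643 m

Volume balance on the tank: A dh/dt = −0.0252 √h.
∫ h^(−1/2) dh = −(0.0252/A) ∫ dt, giving 2√h = 2√h₀ − (0.0252/A) t.
√h = √1.76 − 0.0252·239/(2·5.74) = 1.3266 − 0.52463 = 0.80202.
h = 0.80202² = 0.64323 m.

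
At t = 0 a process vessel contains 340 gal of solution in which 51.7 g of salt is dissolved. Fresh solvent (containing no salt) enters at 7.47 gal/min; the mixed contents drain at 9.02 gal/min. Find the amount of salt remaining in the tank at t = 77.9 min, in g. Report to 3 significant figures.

4.02 g

Let m(t) be the amount of salt. Volume: V(t) = V₀ + (Q_in − Q_out) t = 340 − 1.5500 t; V(77.9) = 219.25 gal.
Species balance (pure solvent in): dm/dt = −Q_out · m/V(t).
dm/m = −Q_out dt/(V₀ − 1.5500 t); integrating gives ln(m/m₀) = −(Q_out/(Q_in−Q_out)) ln(V/V₀).
m = m₀ (V₀/V)^(Q_out/(Q_in−Q_out)) = 51.7 × (340/219.25)^(-5.8194) = 4.0247 g.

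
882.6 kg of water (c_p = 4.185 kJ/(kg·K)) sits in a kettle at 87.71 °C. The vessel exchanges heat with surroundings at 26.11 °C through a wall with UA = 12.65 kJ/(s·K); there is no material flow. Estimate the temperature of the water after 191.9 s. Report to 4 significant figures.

First-law balance (no shaft work): M c_p dT/dt = −UA(T − T_amb).
dT/dt = (T_ss − T)/τ with T_ss = T_amb = 26.1100 °C, τ = M c_p/UA = 882.6·4.185/12.65 = 291.991 s.
T approaches T_ss exponentially: T(t) = T_ss + (T₀ − T_ss) e^(−t/τ).
T(191.9) = 26.1100 + (61.6000)·0.518294 = 58.0369 °C.

58.04 °C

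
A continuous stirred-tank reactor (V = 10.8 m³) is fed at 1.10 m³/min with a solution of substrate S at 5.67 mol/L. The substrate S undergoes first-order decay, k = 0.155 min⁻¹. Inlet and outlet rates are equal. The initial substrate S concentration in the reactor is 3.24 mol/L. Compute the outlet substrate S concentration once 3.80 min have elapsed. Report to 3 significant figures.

Accumulation = in − out − consumed: V dC/dt = Q C_in − Q C − k V C.
dC/dt = (Q/V) C_in − (Q/V + k) C; effective rate a = Q/V + k = 0.10185 + 0.155 = 0.25685 min⁻¹.
C_ss = Q C_in/(Q + kV) = 2.2484 mol/L; C(t) = C_ss + (C₀ − C_ss) e^(−a t).
C(3.80) = 2.2484 + (0.99162)·e^(−0.25685·3.80) = 2.2484 + (0.99162)·0.37680 = 2.6220 mol/L.

2.62 mol/L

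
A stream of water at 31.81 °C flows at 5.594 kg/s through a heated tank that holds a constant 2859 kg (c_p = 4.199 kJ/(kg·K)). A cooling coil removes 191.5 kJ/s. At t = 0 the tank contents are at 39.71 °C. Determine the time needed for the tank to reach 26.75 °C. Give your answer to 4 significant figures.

841.7 s

M c_p dT/dt = ṁ c_p (T_in − T) − Q̇.
τ = M/ṁ = 511.083 s; T_ss = T_in − Q̇/(ṁ c_p) = 23.6573 °C.
T(t) = T_ss + (T₀ − T_ss) e^(−t/τ). Set T = 26.75:
e^(−t/τ) = (26.75 − 23.6573)/(39.71 − 23.6573) = 0.192658
t = −511.083 · ln(0.192658) = 841.671 s.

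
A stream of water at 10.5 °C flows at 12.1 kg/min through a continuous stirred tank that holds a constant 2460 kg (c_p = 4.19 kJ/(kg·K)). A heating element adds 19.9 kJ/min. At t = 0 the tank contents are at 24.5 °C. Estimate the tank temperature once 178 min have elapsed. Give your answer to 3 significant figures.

16.6 °C

Energy balance: M c_p dT/dt = ṁ c_p (T_in − T) + 19.9.
τ = M/ṁ = 203.31 min; T_ss = T_in + Q̇/(ṁ c_p) = 10.5 + 19.9/(12.1·4.19) = 10.893 °C.
Integrating: T(t) = T_ss + (T₀ − T_ss) e^(−t/τ).
T(178) = 10.893 + (13.607)·e^(−178/203.31) = 10.893 + (13.607)·0.41664 = 16.562 °C.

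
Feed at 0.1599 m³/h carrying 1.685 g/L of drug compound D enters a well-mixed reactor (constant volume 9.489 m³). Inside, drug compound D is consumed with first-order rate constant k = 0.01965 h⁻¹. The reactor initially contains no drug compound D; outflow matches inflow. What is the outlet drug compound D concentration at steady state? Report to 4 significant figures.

Species balance: V dC/dt = Q C_in − Q C − k V C.
Steady state (dC/dt = 0): C_ss = Q C_in/(Q + kV) = C_in/(1 + kV/Q).
C_ss = 0.1599·1.685/(0.1599 + 0.01965·9.489) = 0.269431/0.346359 = 0.777897 g/L.

0.7779 g/L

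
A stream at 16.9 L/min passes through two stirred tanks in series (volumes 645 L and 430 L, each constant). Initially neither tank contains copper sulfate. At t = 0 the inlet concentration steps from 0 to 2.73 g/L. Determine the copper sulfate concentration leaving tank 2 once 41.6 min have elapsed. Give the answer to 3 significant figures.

Each tank obeys Vᵢ dCᵢ/dt = Q(Cᵢ₋₁ − Cᵢ), so τᵢ = Vᵢ/Q.
τ₁ = 645/16.9 = 38.166 min; τ₂ = 430/16.9 = 25.444 min.
Solving the cascade with C₁(0)=C₂(0)=0 gives C₂(t) = C_in[1 − (τ₁ e^(−t/τ₁) − τ₂ e^(−t/τ₂))/(τ₁ − τ₂)].
At t = 41.6: e^(−t/τ₁) = 0.33622, e^(−t/τ₂) = 0.19496.
C₂ = 2.73·[1 − (38.166·0.33622 − 25.444·0.19496)/(12.722)] = 2.73·0.38125 = 1.0408 g/L.

1.04 g/L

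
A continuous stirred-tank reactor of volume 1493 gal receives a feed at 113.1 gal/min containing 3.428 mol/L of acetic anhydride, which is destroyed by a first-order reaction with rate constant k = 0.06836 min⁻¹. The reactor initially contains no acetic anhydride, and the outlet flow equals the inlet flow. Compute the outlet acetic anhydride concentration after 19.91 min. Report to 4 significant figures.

Species balance: V dC/dt = Q C_in − Q C − k V C.
dC/dt = (Q/V) C_in − (Q/V + k) C; effective rate a = Q/V + k = 0.0757535 + 0.06836 = 0.144114 min⁻¹.
C_ss = Q C_in/(Q + kV) = 1.80193 mol/L; C(t) = C_ss + (C₀ − C_ss) e^(−a t).
C(19.91) = 1.80193 + (-1.80193)·e^(−0.144114·19.91) = 1.80193 + (-1.80193)·0.0567386 = 1.69969 mol/L.

1.700 mol/L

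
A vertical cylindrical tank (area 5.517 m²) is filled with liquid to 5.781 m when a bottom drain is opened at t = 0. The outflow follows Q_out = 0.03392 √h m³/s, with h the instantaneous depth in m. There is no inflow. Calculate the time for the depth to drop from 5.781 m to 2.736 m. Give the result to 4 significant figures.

Mass balance (ρ constant): A dh/dt = −0.03392 √h.
This is separable: 2 d(√h)/dt = −0.03392/A, so √h = √h₀ − (0.03392/(2A)) t.
t = 2A(√h₀ − √h)/0.03392 = 2·5.517·(√5.781 − √2.736)/0.03392
  = 11.0340 × (2.40437 − 1.65409) / 0.03392 = 244.064 s.

244.1 s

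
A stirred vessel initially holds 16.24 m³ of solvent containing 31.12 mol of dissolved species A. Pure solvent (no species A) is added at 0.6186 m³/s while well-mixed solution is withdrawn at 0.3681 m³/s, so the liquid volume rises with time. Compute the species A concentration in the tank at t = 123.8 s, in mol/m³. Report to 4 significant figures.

0.1371 mol/m³

Total volume: dV/dt = Q_in − Q_out = 0.250500 m³/s, so V(t) = 16.24 + 0.250500 t and V(123.8) = 47.2519 m³.
Solute balance: dm/dt = 0 − Q_out C = −Q_out m/V(t).
dm/m = −Q_out dt/(V₀ + 0.250500 t); integrating gives ln(m/m₀) = −(Q_out/(Q_in−Q_out)) ln(V/V₀).
m = m₀ (V₀/V)^(Q_out/(Q_in−Q_out)) = 31.12 × (16.24/47.2519)^(1.46946) = 6.47820 mol.
C = m/V = 6.47820/47.2519 = 0.137099 mol/m³.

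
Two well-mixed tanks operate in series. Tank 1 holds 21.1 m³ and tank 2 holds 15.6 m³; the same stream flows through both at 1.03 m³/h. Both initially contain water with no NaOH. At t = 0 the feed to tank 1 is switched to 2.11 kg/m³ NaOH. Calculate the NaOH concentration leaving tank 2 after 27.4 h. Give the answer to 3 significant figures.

Time constants: τᵢ = Vᵢ/Q for each well-mixed tank.
τ₁ = 21.1/1.03 = 20.485 h; τ₂ = 15.6/1.03 = 15.146 h.
Solving the cascade with C₁(0)=C₂(0)=0 gives C₂(t) = C_in[1 − (τ₁ e^(−t/τ₁) − τ₂ e^(−t/τ₂))/(τ₁ − τ₂)].
At t = 27.4: e^(−t/τ₁) = 0.26249, e^(−t/τ₂) = 0.16380.
C₂ = 2.11·[1 − (20.485·0.26249 − 15.146·0.16380)/(5.3398)] = 2.11·0.45759 = 0.96551 kg/m³.

0.966 kg/m³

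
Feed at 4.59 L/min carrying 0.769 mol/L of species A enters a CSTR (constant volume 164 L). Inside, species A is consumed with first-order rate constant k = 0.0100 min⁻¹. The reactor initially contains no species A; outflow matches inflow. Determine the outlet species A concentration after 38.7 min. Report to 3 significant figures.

0.436 mol/L

Accumulation = in − out − consumed: V dC/dt = Q C_in − Q C − k V C.
This is linear with rate a = Q/V + k = 0.037988 min⁻¹.
C_ss = Q C_in/(Q + kV) = 0.56657 mol/L; C(t) = C_ss + (C₀ − C_ss) e^(−a t).
C(38.7) = 0.56657 + (-0.56657)·e^(−0.037988·38.7) = 0.56657 + (-0.56657)·0.22990 = 0.43632 mol/L.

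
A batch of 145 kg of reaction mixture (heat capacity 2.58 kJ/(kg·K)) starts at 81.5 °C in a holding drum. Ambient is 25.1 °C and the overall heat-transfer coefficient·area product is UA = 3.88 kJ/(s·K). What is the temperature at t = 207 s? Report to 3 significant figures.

Energy balance: M c_p dT/dt = −UA(T − T_amb).
dT/dt = (T_ss − T)/τ with T_ss = T_amb = 25.100 °C, τ = M c_p/UA = 145·2.58/3.88 = 96.418 s.
Integrating: T(t) = T_ss + (T₀ − T_ss) e^(−t/τ).
T(207) = 25.100 + (56.400)·0.11684 = 31.690 °C.

31.7 °C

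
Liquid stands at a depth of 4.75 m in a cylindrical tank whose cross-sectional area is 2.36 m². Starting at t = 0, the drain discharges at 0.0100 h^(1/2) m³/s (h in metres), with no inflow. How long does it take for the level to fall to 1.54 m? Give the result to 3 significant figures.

443 s

Volume balance on the tank: A dh/dt = −0.0100 √h.
Separate and integrate: 2(√h − √h₀) = −(0.0100/A) t.
t = 2A(√h₀ − √h)/0.0100 = 2·2.36·(√4.75 − √1.54)/0.0100
  = 4.7200 × (2.1794 − 1.2410) / 0.0100 = 442.96 s.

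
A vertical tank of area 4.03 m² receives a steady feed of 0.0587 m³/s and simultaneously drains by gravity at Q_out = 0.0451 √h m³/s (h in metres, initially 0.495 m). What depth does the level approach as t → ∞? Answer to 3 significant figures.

A dh/dt = Q_in − 0.0451 √h. Steady state requires inflow = outflow:
Q_in = 0.0451 √h_ss ⇒ √h_ss = 0.0587/0.0451 = 1.3016.
h_ss = 1.3016² = 1.6940 m. (Since h₀ = 0.495 m < h_ss, the level will rise toward this value.)

1.69 m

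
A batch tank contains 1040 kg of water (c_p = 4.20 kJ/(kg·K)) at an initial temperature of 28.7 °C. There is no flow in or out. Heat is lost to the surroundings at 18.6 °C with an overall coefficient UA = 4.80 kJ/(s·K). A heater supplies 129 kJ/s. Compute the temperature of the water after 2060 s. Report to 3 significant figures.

M c_p dT/dt = −UA(T − T_amb) + Q̇.
dT/dt = (T_ss − T)/τ with T_ss = T_amb + Q̇/UA = 18.6 + 129/4.80 = 45.475 °C, τ = M c_p/UA = 1040·4.20/4.80 = 910.00 s.
This is linear first-order; T(t) = T_ss + (T₀ − T_ss) e^(−t/τ).
T(2060) = 45.475 + (-16.775)·0.10396 = 43.731 °C.

43.7 °C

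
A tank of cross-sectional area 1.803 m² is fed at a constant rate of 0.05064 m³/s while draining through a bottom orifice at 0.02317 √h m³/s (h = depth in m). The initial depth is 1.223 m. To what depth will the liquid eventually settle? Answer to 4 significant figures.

4.777 m

Mass balance (ρ constant): A dh/dt = Q_in − 0.02317 √h. At steady state dh/dt = 0:
Q_in = 0.02317 √h_ss ⇒ √h_ss = 0.05064/0.02317 = 2.18558.
h_ss = 2.18558² = 4.77678 m. (Since h₀ = 1.223 m < h_ss, the level will rise toward this value.)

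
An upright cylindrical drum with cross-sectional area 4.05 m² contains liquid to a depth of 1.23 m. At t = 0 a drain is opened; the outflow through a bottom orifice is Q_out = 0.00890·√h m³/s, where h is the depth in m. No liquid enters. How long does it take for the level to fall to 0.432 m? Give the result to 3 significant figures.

411 s

With no inflow, A dh/dt = −0.00890 √h.
∫ h^(−1/2) dh = −(0.00890/A) ∫ dt, giving 2√h = 2√h₀ − (0.00890/A) t.
t = 2A(√h₀ − √h)/0.00890 = 2·4.05·(√1.23 − √0.432)/0.00890
  = 8.1000 × (1.1091 − 0.65727) / 0.00890 = 411.18 s.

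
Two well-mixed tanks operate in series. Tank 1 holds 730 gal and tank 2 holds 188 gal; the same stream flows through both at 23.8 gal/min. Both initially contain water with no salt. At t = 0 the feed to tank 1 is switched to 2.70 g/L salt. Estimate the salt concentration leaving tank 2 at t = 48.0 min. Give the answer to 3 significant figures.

Time constants: τᵢ = Vᵢ/Q for each well-mixed tank.
τ₁ = 730/23.8 = 30.672 min; τ₂ = 188/23.8 = 7.8992 min.
Tank 1: C₁ = C_in(1 − e^(−t/τ₁)). Tank 2 (τ₁ ≠ τ₂): C₂ = C_in[1 − (τ₁ e^(−t/τ₁) − τ₂ e^(−t/τ₂))/(τ₁ − τ₂)].
At t = 48.0: e^(−t/τ₁) = 0.20910, e^(−t/τ₂) = 0.0022960.
C₂ = 2.70·[1 − (30.672·0.20910 − 7.8992·0.0022960)/(22.773)] = 2.70·0.71916 = 1.9417 g/L.

1.94 g/L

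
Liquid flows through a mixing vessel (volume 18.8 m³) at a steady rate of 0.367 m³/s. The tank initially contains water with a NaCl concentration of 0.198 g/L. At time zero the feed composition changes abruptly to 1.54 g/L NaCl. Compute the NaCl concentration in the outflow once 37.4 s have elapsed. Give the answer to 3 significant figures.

Mass balance on the solute (V constant): V dC/dt = Q(C_in − C).
Time constant τ = V/Q = 18.8/0.367 = 51.226 s.
C approaches C_in exponentially: C(t) = C_in + (C₀ − C_in) e^(−t/τ).
C(37.4) = 1.54 + (0.198 − 1.54)·e^(−37.4/51.226) = 1.54 + (-1.3420)·0.48186 = 0.89334 g/L.

0.893 g/L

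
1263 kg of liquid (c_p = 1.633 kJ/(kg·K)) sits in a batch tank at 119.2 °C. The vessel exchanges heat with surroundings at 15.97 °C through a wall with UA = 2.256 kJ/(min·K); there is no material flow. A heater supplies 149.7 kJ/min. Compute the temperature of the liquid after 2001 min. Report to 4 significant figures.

86.46 °C

First-law balance (no shaft work): M c_p dT/dt = −UA(T − T_amb) + Q̇.
dT/dt = (T_ss − T)/τ with T_ss = T_amb + Q̇/UA = 15.97 + 149.7/2.256 = 82.3264 °C, τ = M c_p/UA = 1263·1.633/2.256 = 914.219 min.
This is linear first-order; T(t) = T_ss + (T₀ − T_ss) e^(−t/τ).
T(2001) = 82.3264 + (36.8736)·0.112056 = 86.4583 °C.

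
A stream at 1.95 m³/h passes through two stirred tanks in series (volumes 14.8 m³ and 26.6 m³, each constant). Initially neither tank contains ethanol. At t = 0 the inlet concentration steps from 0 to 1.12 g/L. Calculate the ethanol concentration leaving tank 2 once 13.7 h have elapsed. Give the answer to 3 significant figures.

Species balance on tank i: dCᵢ/dt = (Cᵢ₋₁ − Cᵢ)/τᵢ with τᵢ = Vᵢ/Q.
τ₁ = 14.8/1.95 = 7.5897 h; τ₂ = 26.6/1.95 = 13.641 h.
Solving the cascade with C₁(0)=C₂(0)=0 gives C₂(t) = C_in[1 − (τ₁ e^(−t/τ₁) − τ₂ e^(−t/τ₂))/(τ₁ − τ₂)].
At t = 13.7: e^(−t/τ₁) = 0.16446, e^(−t/τ₂) = 0.36629.
C₂ = 1.12·[1 − (7.5897·0.16446 − 13.641·0.36629)/(-6.0513)] = 1.12·0.38057 = 0.42623 g/L.

0.426 g/L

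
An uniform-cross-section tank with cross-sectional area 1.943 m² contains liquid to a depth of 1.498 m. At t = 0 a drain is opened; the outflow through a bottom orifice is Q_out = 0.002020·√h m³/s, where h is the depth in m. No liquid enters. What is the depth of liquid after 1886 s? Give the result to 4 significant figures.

0.05932 m

A dh/dt = −Q_out = −0.002020 √h.
∫ h^(−1/2) dh = −(0.002020/A) ∫ dt, giving 2√h = 2√h₀ − (0.002020/A) t.
√h = √1.498 − 0.002020·1886/(2·1.943) = 1.22393 − 0.980371 = 0.243558.
h = 0.243558² = 0.0593203 m.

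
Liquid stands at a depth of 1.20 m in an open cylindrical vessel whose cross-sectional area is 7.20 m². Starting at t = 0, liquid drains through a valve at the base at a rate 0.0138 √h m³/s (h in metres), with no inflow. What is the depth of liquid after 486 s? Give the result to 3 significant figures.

With no inflow, A dh/dt = −0.0138 √h.
∫ h^(−1/2) dh = −(0.0138/A) ∫ dt, giving 2√h = 2√h₀ − (0.0138/A) t.
√h = √1.20 − 0.0138·486/(2·7.20) = 1.0954 − 0.46575 = 0.62970.
h = 0.62970² = 0.39652 m.

0.397 m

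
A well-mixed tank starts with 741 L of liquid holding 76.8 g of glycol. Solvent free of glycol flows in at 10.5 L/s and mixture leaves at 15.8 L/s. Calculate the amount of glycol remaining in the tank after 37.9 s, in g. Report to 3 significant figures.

Let m(t) be the amount of glycol. Volume: V(t) = V₀ + (Q_in − Q_out) t = 741 − 5.3000 t; V(37.9) = 540.13 L.
Species balance (pure solvent in): dm/dt = −Q_out · m/V(t).
Separate: dm/m = −Q_out dt/V(t) ⇒ ln(m/m₀) = −(Q_out/(Q_in−Q_out)) ln(V/V₀).
m = m₀ (V₀/V)^(Q_out/(Q_in−Q_out)) = 76.8 × (741/540.13)^(-2.9811) = 29.922 g.

29.9 g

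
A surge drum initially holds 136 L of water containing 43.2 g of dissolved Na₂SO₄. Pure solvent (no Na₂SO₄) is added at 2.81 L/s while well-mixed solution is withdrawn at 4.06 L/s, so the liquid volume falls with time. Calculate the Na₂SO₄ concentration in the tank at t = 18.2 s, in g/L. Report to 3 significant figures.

Total volume: dV/dt = Q_in − Q_out = -1.2500 L/s, so V(t) = 136 − 1.2500 t and V(18.2) = 113.25 L.
Solute balance: dm/dt = 0 − Q_out C = −Q_out m/V(t).
Separate: dm/m = −Q_out dt/V(t) ⇒ ln(m/m₀) = −(Q_out/(Q_in−Q_out)) ln(V/V₀).
m = m₀ (V₀/V)^(Q_out/(Q_in−Q_out)) = 43.2 × (136/113.25)^(-3.2480) = 23.838 g.
C = m/V = 23.838/113.25 = 0.21049 g/L.

0.210 g/L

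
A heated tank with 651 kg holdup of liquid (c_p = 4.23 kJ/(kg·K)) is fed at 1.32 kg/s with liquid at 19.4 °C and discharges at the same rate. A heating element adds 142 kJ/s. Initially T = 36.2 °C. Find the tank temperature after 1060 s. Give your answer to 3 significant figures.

M c_p dT/dt = ṁ c_p (T_in − T) + Q̇.
Rearrange: dT/dt = (T_ss − T)/τ with τ = M/ṁ = 493.18 s and T_ss = T_in + Q̇/(ṁ c_p) = 44.832 °C.
Solution: T(t) = T_ss + (T₀ − T_ss) e^(−t/τ).
T(1060) = 44.832 + (-8.6316)·e^(−1060/493.18) = 44.832 + (-8.6316)·0.11656 = 43.825 °C.

43.8 °C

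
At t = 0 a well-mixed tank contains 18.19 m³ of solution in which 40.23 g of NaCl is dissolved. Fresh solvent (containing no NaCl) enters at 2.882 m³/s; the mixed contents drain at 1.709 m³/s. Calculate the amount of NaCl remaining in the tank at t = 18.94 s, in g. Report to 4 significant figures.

Let m(t) be the amount of NaCl. Volume: V(t) = V₀ + (Q_in − Q_out) t = 18.19 + 1.17300 t; V(18.94) = 40.4066 m³.
Species balance (pure solvent in): dm/dt = −Q_out · m/V(t).
dm/m = −Q_out dt/(V₀ + 1.17300 t); integrating gives ln(m/m₀) = −(Q_out/(Q_in−Q_out)) ln(V/V₀).
m = m₀ (V₀/V)^(Q_out/(Q_in−Q_out)) = 40.23 × (18.19/40.4066)^(1.45695) = 12.5760 g.

12.58 g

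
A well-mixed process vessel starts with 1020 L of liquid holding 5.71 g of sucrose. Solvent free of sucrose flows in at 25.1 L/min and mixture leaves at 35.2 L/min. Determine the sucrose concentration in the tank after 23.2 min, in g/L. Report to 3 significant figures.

Total volume: dV/dt = Q_in − Q_out = -10.100 L/min, so V(t) = 1020 − 10.100 t and V(23.2) = 785.68 L.
No sucrose enters, so dm/dt = −Q_out · (m/V).
dm/m = −Q_out dt/(V₀ − 10.100 t); integrating gives ln(m/m₀) = −(Q_out/(Q_in−Q_out)) ln(V/V₀).
m = m₀ (V₀/V)^(Q_out/(Q_in−Q_out)) = 5.71 × (1020/785.68)^(-3.4851) = 2.2992 g.
C = m/V = 2.2992/785.68 = 0.0029264 g/L.

0.00293 g/L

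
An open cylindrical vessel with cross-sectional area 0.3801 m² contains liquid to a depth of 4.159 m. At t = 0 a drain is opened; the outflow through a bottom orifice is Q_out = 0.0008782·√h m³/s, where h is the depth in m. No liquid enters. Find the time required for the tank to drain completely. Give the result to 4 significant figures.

Volume balance on the tank: A dh/dt = −0.0008782 √h.
This is separable: 2 d(√h)/dt = −0.0008782/A, so √h = √h₀ − (0.0008782/(2A)) t.
Set h = 0: 2√h₀ = (0.0008782/A) t_empty ⇒ t_empty = 2A√h₀/0.0008782.
t_empty = 2·0.3801·√4.159/0.0008782 = 0.760200·2.03936/0.0008782 = 1765.34 s.

1765 s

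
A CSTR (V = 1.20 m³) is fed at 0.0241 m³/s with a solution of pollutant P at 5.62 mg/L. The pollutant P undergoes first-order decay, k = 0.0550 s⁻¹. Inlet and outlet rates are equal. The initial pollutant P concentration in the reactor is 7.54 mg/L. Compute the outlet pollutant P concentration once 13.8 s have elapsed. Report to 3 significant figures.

3.65 mg/L

V dC/dt = Q(C_in − C) − k V C.
dC/dt = (Q/V) C_in − (Q/V + k) C; effective rate a = Q/V + k = 0.020083 + 0.0550 = 0.075083 s⁻¹.
C_ss = Q C_in/(Q + kV) = 1.5032 mg/L; C(t) = C_ss + (C₀ − C_ss) e^(−a t).
C(13.8) = 1.5032 + (6.0368)·e^(−0.075083·13.8) = 1.5032 + (6.0368)·0.35482 = 3.6452 mg/L.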